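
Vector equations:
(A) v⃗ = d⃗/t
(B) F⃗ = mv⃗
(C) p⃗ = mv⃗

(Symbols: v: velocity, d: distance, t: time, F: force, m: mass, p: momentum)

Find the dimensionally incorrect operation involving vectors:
(B) F⃗ = mv⃗

(A) v⃗ = d⃗/t: LHS [L T^-1], RHS [L T^-1] ✓ — displacement (vector) divided by time (scalar)
(B) F⃗ = mv⃗: LHS [L M T^-2], RHS [L M T^-1] ✗ — mass times velocity is momentum, not force; should be ma⃗
(C) p⃗ = mv⃗: LHS [L M T^-1], RHS [L M T^-1] ✓ — mass (scalar) times velocity (vector)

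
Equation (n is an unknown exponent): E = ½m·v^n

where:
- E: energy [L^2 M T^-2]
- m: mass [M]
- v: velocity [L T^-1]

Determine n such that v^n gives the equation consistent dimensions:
n = 2

E has dimensions [L^2 M T^-2]; v has dimensions [L T^-1].
The rest of the RHS has dimensions [M], so v^n must supply [L^2 T^-2].
With n = 2: ½m·v^2 has dimensions [L^2 M T^-2], matching the LHS ✓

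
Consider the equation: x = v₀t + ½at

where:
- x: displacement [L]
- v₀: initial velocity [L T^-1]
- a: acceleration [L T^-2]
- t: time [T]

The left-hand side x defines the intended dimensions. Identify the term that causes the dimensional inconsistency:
The term ½at

Checking each RHS term against the LHS:
- v₀t: [L] — matches x [L] ✓
- ½at: [L T^-1] — does NOT match x [L] ✗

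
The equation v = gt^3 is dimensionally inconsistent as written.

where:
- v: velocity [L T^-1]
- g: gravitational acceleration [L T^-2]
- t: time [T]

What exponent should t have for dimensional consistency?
The exponent of t should be 1: v = gt

The LHS v has dimensions [L T^-1]; t has dimensions [T].
As written, the RHS gt^3 (exponent 3 on t) has dimensions [L T], which does not match.
With exponent 1, the RHS gt has dimensions [L T^-1], matching the LHS.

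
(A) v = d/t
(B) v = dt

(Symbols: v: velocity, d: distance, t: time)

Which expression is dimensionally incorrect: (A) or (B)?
(B)

(A) v = d/t: LHS [L T^-1], RHS [L T^-1] ✓
(B) v = dt: LHS [L T^-1], RHS [L T] ✗

Expression (B) v = dt is dimensionally incorrect.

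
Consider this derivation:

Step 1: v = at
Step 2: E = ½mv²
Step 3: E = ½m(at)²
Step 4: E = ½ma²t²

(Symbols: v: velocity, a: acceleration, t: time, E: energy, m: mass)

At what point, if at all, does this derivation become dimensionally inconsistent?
No step introduces an error — all steps are dimensionally consistent.

Step 1: v = at → LHS [L T^-1], RHS [L T^-1] ✓
Step 2: E = ½mv² → LHS [L^2 M T^-2], RHS [L^2 M T^-2] ✓
Step 3: E = ½m(at)² → LHS [L^2 M T^-2], RHS [L^2 M T^-2] ✓
Step 4: E = ½ma²t² → LHS [L^2 M T^-2], RHS [L^2 M T^-2] ✓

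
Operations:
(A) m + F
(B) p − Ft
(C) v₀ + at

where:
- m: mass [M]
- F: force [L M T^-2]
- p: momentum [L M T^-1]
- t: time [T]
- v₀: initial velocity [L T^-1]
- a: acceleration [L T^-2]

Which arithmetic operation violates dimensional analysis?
(A) m + F

(A) m + F: m [M] and F [L M T^-2] — different dimensions cannot be added/subtracted ✗
(B) p − Ft: p [L M T^-1] and Ft [L M T^-1] — same dimensions ✓
(C) v₀ + at: v₀ [L T^-1] and at [L T^-1] — same dimensions ✓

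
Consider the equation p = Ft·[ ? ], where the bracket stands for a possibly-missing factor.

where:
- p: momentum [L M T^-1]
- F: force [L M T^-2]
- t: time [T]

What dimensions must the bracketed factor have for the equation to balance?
Nothing is missing — the bracketed factor must be dimensionless.

p has dimensions [L M T^-1] and Ft already has dimensions [L M T^-1], so p = Ft is dimensionally complete.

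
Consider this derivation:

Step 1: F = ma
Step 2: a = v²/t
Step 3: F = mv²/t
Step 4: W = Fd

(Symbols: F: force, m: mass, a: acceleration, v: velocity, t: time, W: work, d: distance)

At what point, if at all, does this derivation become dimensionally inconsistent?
Step 2

Step 1: F = ma → LHS [L M T^-2], RHS [L M T^-2] ✓
Step 2: a = v²/t → LHS [L T^-2], RHS [L^2 T^-3] ✗

The first dimensional inconsistency appears in step 2: a = v²/t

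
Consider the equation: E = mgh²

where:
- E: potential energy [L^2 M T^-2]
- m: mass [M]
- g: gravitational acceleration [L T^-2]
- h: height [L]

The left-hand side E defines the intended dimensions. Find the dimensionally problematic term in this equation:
The right-hand side term mgh²

E has dimensions [L^2 M T^-2], but mgh² has dimensions [L^3 M T^-2], so the term mgh² is dimensionally wrong for E.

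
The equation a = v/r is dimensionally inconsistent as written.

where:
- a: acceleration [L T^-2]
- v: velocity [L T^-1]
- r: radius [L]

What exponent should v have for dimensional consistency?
The exponent of v should be 2: a = v^2/r

The LHS a has dimensions [L T^-2]; v has dimensions [L T^-1].
As written, the RHS v/r (exponent 1 on v) has dimensions [T^-1], which does not match.
With exponent 2, the RHS v^2/r has dimensions [L T^-2], matching the LHS.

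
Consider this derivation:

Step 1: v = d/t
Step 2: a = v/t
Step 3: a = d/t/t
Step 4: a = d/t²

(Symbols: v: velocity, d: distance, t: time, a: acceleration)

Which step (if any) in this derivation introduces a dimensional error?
No step introduces an error — all steps are dimensionally consistent.

Step 1: v = d/t → LHS [L T^-1], RHS [L T^-1] ✓
Step 2: a = v/t → LHS [L T^-2], RHS [L T^-2] ✓
Step 3: a = d/t/t → LHS [L T^-2], RHS [L T^-2] ✓
Step 4: a = d/t² → LHS [L T^-2], RHS [L T^-2] ✓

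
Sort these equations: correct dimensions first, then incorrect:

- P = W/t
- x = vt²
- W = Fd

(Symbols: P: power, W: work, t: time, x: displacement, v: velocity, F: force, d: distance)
Dimensionally correct: P = W/t, W = Fd
Dimensionally incorrect: x = vt²
Ordered (correct first, then incorrect): P = W/t, W = Fd, x = vt²

- P = W/t: LHS [L^2 M T^-3], RHS [L^2 M T^-3] → correct ✓
- x = vt²: LHS [L], RHS [L T] → incorrect ✗
- W = Fd: LHS [L^2 M T^-2], RHS [L^2 M T^-2] → correct ✓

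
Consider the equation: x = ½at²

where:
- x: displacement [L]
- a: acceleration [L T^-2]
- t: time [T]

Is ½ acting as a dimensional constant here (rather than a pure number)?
No

x has dimensions [L] and at² already has dimensions [L], so the equation balances without ½ contributing any dimensions. ½ is a pure (dimensionless) number; changing or removing it would not affect dimensional consistency.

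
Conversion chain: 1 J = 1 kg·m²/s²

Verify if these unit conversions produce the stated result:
The chain is correct (no errors).

Correct: Joule is defined as kg·m²/s²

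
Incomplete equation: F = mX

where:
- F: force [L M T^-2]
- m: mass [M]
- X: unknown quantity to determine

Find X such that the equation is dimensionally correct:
X = a (acceleration), dimensions [L T^-2]

F has dimensions [L M T^-2]; the rest of the RHS (m) has dimensions [M].
So X must have dimensions [L T^-2] — X = a (acceleration).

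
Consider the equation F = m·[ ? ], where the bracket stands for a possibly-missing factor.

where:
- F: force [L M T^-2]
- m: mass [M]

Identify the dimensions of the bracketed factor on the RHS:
[L T^-2] — acceleration (e.g. a)

F has dimensions [L M T^-2]; m has dimensions [M].
The bracketed factor must supply [L M T^-2] / [M] = [L T^-2].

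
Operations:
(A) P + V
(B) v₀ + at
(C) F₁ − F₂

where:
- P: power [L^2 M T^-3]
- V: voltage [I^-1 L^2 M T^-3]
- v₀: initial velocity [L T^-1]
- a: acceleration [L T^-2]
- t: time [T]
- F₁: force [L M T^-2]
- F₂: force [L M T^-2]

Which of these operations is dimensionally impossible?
(A) P + V

(A) P + V: P [L^2 M T^-3] and V [I^-1 L^2 M T^-3] — different dimensions cannot be added/subtracted ✗
(B) v₀ + at: v₀ [L T^-1] and at [L T^-1] — same dimensions ✓
(C) F₁ − F₂: F₁ [L M T^-2] and F₂ [L M T^-2] — same dimensions ✓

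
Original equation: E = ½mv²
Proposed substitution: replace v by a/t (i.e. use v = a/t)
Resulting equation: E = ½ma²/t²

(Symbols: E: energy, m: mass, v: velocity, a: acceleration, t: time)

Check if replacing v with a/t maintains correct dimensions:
No

[v] = [L T^-1] and [a/t] = [L T^-3]. These differ, so the substitution replaces a quantity by one of different dimensions and the result E = ½ma²/t² has LHS [L^2 M T^-2] vs RHS [L^2 M T^-6] — inconsistent.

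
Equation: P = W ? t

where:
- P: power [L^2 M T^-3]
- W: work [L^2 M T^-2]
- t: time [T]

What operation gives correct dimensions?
division (÷): P = W ÷ t

P [L^2 M T^-3]; W [L^2 M T^-2]; t [T].
W × t → [L^2 M T^-1] ✗
W ÷ t → [L^2 M T^-3] ✓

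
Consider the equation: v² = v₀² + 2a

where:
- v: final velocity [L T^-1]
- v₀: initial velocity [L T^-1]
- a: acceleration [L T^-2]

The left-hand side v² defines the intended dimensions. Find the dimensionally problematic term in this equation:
The term 2a

Checking each RHS term against the LHS:
- v₀²: [L^2 T^-2] — matches v² [L^2 T^-2] ✓
- 2a: [L T^-2] — does NOT match v² [L^2 T^-2] ✗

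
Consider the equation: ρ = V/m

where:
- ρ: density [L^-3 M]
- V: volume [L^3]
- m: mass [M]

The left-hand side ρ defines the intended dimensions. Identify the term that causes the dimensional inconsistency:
The right-hand side term V/m

ρ has dimensions [L^-3 M], but V/m has dimensions [L^3 M^-1], so the term V/m is dimensionally wrong for ρ.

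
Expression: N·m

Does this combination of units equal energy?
Yes

The expression N·m has dimensions [L^2 M T^-2], which is exactly energy [L^2 M T^-2].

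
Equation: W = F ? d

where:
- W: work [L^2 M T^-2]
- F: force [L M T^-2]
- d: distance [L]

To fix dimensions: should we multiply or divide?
multiplication (×): W = F × d

W [L^2 M T^-2]; F [L M T^-2]; d [L].
F × d → [L^2 M T^-2] ✓
F ÷ d → [M T^-2] ✗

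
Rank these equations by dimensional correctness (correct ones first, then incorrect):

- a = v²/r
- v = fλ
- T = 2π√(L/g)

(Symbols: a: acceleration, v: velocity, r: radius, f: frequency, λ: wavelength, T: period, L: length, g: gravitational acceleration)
Dimensionally correct: a = v²/r, v = fλ, T = 2π√(L/g)
Dimensionally incorrect: none
Ordered (correct first, then incorrect): a = v²/r, v = fλ, T = 2π√(L/g)

- a = v²/r: LHS [L T^-2], RHS [L T^-2] → correct ✓
- v = fλ: LHS [L T^-1], RHS [L T^-1] → correct ✓
- T = 2π√(L/g): LHS [T], RHS [T] → correct ✓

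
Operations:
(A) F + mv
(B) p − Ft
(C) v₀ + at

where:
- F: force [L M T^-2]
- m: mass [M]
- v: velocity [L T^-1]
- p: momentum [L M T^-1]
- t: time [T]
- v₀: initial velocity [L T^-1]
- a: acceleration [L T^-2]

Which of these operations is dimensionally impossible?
(A) F + mv

(A) F + mv: F [L M T^-2] and mv [L M T^-1] — different dimensions cannot be added/subtracted ✗
(B) p − Ft: p [L M T^-1] and Ft [L M T^-1] — same dimensions ✓
(C) v₀ + at: v₀ [L T^-1] and at [L T^-1] — same dimensions ✓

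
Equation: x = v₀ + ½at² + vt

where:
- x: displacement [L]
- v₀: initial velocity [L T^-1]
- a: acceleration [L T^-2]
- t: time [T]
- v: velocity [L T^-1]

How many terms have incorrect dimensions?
1

LHS x: [L]
- v₀: [L T^-1] ✗
- ½at²: [L] ✓
- vt: [L] ✓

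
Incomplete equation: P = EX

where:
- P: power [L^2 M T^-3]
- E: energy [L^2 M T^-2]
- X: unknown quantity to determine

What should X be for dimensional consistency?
X = f (inverse time / frequency (1/t)), dimensions [T^-1]

P has dimensions [L^2 M T^-3]; the rest of the RHS (E) has dimensions [L^2 M T^-2].
So X must have dimensions [T^-1] — X = f (inverse time / frequency (1/t)).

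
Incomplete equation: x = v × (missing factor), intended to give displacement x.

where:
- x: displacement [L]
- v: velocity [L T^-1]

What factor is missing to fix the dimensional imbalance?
t (time), dimensions [T]

x has dimensions [L] and v has dimensions [L T^-1].
The missing factor must have dimensions [L] / [L T^-1] = [T], i.e. time (t).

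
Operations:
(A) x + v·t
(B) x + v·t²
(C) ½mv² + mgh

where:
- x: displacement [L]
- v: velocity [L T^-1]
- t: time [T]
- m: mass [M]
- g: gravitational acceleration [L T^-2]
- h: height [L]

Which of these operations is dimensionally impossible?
(B) x + v·t²

(A) x + v·t: x [L] and v·t [L] — same dimensions ✓
(B) x + v·t²: x [L] and v·t² [L T] — different dimensions cannot be added/subtracted ✗
(C) ½mv² + mgh: ½mv² [L^2 M T^-2] and mgh [L^2 M T^-2] — same dimensions ✓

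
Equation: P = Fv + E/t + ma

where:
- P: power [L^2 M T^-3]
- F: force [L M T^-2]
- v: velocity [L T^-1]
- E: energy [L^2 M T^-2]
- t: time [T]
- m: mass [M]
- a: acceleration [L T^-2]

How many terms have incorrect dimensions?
1

LHS P: [L^2 M T^-3]
- Fv: [L^2 M T^-3] ✓
- E/t: [L^2 M T^-3] ✓
- ma: [L M T^-2] ✗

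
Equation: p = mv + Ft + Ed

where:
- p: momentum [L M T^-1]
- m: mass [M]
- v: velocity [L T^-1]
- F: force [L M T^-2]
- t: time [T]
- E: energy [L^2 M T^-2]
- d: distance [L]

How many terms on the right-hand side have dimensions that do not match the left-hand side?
1

LHS p: [L M T^-1]
- mv: [L M T^-1] ✓
- Ft: [L M T^-1] ✓
- Ed: [L^3 M T^-2] ✗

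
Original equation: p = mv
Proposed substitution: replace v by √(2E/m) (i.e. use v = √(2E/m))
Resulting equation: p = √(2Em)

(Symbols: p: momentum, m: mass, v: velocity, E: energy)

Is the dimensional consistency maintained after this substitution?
Yes

[v] = [L T^-1] and [√(2E/m)] = [L T^-1]. These match, so the substitution replaces a quantity by one of the same dimensions and the result p = √(2Em) has LHS [L M T^-1] vs RHS [L M T^-1] — still consistent.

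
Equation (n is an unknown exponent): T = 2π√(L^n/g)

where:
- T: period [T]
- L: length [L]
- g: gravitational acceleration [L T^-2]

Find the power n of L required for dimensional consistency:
n = 1

T has dimensions [T]; L has dimensions [L].
With n = 1: 2π√(L^1/g) has dimensions [T], matching the LHS ✓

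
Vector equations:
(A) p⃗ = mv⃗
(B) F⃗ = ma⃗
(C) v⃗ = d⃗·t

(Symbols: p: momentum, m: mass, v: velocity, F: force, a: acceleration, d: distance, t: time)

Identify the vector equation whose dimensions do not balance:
(C) v⃗ = d⃗·t

(A) p⃗ = mv⃗: LHS [L M T^-1], RHS [L M T^-1] ✓ — mass (scalar) times velocity (vector)
(B) F⃗ = ma⃗: LHS [L M T^-2], RHS [L M T^-2] ✓ — Force and acceleration are vectors, mass is a scalar
(C) v⃗ = d⃗·t: LHS [L T^-1], RHS [L T] ✗ — velocity is displacement per time; should be d⃗/t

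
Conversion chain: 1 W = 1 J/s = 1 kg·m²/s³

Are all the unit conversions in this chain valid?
The chain is correct (no errors).

Correct: Watt is Joule per second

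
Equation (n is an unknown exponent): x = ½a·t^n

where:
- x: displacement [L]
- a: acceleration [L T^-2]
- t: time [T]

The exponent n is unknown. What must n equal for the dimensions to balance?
n = 2

x has dimensions [L]; t has dimensions [T].
The rest of the RHS has dimensions [L T^-2], so t^n must supply [T^2].
With n = 2: ½a·t^2 has dimensions [L], matching the LHS ✓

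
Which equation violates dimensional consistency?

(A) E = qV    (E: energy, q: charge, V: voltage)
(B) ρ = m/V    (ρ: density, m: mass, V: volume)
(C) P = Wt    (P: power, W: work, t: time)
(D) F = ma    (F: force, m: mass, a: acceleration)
(C) P = Wt

The equation (C) P = Wt is dimensionally incorrect.

LHS (P): [L^2 M T^-3]
RHS (Wt): [L^2 M T^-1] ✗

The dimensions do not match. The other three equations balance.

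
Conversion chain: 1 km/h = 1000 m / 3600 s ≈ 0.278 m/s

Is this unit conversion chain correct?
The chain is correct (no errors).

Correct: 1 km = 1000 m, 1 h = 3600 s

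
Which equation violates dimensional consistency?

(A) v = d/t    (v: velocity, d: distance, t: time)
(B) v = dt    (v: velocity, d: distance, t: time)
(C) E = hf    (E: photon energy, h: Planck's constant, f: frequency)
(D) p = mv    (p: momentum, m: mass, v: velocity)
(B) v = dt

The equation (B) v = dt is dimensionally incorrect.

LHS (v): [L T^-1]
RHS (dt): [L T] ✗

The dimensions do not match. The other three equations balance.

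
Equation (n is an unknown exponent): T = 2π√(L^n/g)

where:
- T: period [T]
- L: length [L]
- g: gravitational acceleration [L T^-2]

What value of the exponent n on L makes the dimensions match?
n = 1

T has dimensions [T]; L has dimensions [L].
With n = 1: 2π√(L^1/g) has dimensions [T], matching the LHS ✓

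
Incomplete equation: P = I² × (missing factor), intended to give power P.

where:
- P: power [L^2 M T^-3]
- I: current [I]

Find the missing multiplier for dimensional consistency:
R (resistance), dimensions [I^-2 L^2 M T^-3]

P has dimensions [L^2 M T^-3] and I² has dimensions [I^2].
The missing factor must have dimensions [L^2 M T^-3] / [I^2] = [I^-2 L^2 M T^-3], i.e. resistance (R).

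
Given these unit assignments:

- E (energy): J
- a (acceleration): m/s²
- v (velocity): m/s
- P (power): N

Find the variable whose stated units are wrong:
P

The variable P (power) should have units W, not N.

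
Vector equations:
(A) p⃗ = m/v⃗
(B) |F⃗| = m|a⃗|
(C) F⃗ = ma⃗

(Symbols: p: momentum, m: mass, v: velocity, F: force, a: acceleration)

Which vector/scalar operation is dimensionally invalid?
(A) p⃗ = m/v⃗

(A) p⃗ = m/v⃗: LHS [L M T^-1], RHS [L^-1 M T] ✗ — momentum is mass times velocity; should be mv⃗ (and division by a vector is undefined)
(B) |F⃗| = m|a⃗|: LHS [L M T^-2], RHS [L M T^-2] ✓ — magnitudes of vectors are scalars
(C) F⃗ = ma⃗: LHS [L M T^-2], RHS [L M T^-2] ✓ — Force and acceleration are vectors, mass is a scalar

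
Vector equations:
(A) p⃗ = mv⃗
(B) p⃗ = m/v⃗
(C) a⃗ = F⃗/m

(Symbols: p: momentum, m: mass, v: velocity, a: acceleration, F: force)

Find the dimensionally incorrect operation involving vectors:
(B) p⃗ = m/v⃗

(A) p⃗ = mv⃗: LHS [L M T^-1], RHS [L M T^-1] ✓ — mass (scalar) times velocity (vector)
(B) p⃗ = m/v⃗: LHS [L M T^-1], RHS [L^-1 M T] ✗ — momentum is mass times velocity; should be mv⃗ (and division by a vector is undefined)
(C) a⃗ = F⃗/m: LHS [L T^-2], RHS [L T^-2] ✓ — force (vector) divided by mass (scalar)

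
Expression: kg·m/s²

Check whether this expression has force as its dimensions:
Yes

The expression kg·m/s² has dimensions [L M T^-2], which is exactly force [L M T^-2].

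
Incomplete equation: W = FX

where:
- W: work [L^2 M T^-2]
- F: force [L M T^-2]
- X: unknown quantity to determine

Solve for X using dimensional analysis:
X = d (distance), dimensions [L]

W has dimensions [L^2 M T^-2]; the rest of the RHS (F) has dimensions [L M T^-2].
So X must have dimensions [L] — X = d (distance).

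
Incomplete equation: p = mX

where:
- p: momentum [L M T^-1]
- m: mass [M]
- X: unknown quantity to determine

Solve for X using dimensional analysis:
X = v (velocity), dimensions [L T^-1]

p has dimensions [L M T^-1]; the rest of the RHS (m) has dimensions [M].
So X must have dimensions [L T^-1] — X = v (velocity).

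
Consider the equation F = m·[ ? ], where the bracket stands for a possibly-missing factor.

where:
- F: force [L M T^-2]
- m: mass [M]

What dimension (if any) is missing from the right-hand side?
[L T^-2] — acceleration (e.g. a)

F has dimensions [L M T^-2]; m has dimensions [M].
The bracketed factor must supply [L M T^-2] / [M] = [L T^-2].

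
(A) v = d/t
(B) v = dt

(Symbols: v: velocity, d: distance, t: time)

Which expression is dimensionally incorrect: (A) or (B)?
(B)

(A) v = d/t: LHS [L T^-1], RHS [L T^-1] ✓
(B) v = dt: LHS [L T^-1], RHS [L T] ✗

Expression (B) v = dt is dimensionally incorrect.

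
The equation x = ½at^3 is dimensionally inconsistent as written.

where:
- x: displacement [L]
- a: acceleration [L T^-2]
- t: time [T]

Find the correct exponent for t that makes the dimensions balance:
The exponent of t should be 2: x = ½at^2

The LHS x has dimensions [L]; t has dimensions [T].
As written, the RHS ½at^3 (exponent 3 on t) has dimensions [L T], which does not match.
With exponent 2, the RHS ½at^2 has dimensions [L], matching the LHS.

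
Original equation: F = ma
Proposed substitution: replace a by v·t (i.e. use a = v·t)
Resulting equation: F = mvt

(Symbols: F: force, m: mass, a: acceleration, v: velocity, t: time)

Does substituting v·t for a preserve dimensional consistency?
No

[a] = [L T^-2] and [v·t] = [L]. These differ, so the substitution replaces a quantity by one of different dimensions and the result F = mvt has LHS [L M T^-2] vs RHS [L M] — inconsistent.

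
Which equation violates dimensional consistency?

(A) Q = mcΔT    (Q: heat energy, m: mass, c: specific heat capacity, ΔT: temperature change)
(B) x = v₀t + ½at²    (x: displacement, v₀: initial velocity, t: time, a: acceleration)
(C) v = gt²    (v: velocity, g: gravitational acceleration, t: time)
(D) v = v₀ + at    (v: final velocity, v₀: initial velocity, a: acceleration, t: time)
(C) v = gt²

The equation (C) v = gt² is dimensionally incorrect.

LHS (v): [L T^-1]
RHS (gt²): [L] ✗

The dimensions do not match. The other three equations balance.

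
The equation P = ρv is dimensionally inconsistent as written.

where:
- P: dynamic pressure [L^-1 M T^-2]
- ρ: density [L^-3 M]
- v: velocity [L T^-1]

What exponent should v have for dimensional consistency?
The exponent of v should be 2: P = ρv^2

The LHS P has dimensions [L^-1 M T^-2]; v has dimensions [L T^-1].
As written, the RHS ρv (exponent 1 on v) has dimensions [L^-2 M T^-1], which does not match.
With exponent 2, the RHS ρv^2 has dimensions [L^-1 M T^-2], matching the LHS.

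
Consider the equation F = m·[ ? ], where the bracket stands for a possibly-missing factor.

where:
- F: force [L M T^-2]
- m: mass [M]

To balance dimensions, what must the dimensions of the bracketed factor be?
[L T^-2] — acceleration (e.g. a)

F has dimensions [L M T^-2]; m has dimensions [M].
The bracketed factor must supply [L M T^-2] / [M] = [L T^-2].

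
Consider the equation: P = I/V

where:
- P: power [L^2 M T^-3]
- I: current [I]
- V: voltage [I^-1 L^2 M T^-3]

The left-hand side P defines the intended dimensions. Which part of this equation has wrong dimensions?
The right-hand side term I/V

P has dimensions [L^2 M T^-3], but I/V has dimensions [I^2 L^-2 M^-1 T^3], so the term I/V is dimensionally wrong for P.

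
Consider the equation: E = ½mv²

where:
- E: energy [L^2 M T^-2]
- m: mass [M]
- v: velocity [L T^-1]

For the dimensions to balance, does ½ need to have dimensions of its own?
No

E has dimensions [L^2 M T^-2] and mv² already has dimensions [L^2 M T^-2], so the equation balances without ½ contributing any dimensions. ½ is a pure (dimensionless) number; changing or removing it would not affect dimensional consistency.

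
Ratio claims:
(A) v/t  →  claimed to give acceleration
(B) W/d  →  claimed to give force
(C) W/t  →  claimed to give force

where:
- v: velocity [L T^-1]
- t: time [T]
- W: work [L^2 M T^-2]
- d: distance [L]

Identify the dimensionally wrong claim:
(C) W/t does not give force

(A) v/t: [L T^-2] = acceleration [L T^-2] ✓
(B) W/d: [L M T^-2] = force [L M T^-2] ✓
(C) W/t: [L^2 M T^-3] ≠ force [L M T^-2] ✗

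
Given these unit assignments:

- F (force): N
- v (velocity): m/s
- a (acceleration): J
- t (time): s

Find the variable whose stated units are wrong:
a

The variable a (acceleration) should have units m/s², not J.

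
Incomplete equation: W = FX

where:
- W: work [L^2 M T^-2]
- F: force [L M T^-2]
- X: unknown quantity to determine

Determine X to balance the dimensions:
X = d (distance), dimensions [L]

W has dimensions [L^2 M T^-2]; the rest of the RHS (F) has dimensions [L M T^-2].
So X must have dimensions [L] — X = d (distance).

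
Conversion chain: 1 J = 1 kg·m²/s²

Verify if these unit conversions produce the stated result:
The chain is correct (no errors).

Correct: Joule is defined as kg·m²/s²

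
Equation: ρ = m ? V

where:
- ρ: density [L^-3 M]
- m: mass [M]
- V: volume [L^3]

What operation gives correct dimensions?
division (÷): ρ = m ÷ V

ρ [L^-3 M]; m [M]; V [L^3].
m × V → [L^3 M] ✗
m ÷ V → [L^-3 M] ✓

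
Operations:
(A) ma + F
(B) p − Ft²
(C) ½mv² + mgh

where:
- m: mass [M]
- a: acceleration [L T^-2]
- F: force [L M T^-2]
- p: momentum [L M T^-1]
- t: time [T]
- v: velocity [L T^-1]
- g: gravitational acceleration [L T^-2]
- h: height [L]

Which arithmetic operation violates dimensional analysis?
(B) p − Ft²

(A) ma + F: ma [L M T^-2] and F [L M T^-2] — same dimensions ✓
(B) p − Ft²: p [L M T^-1] and Ft² [L M] — different dimensions cannot be added/subtracted ✗
(C) ½mv² + mgh: ½mv² [L^2 M T^-2] and mgh [L^2 M T^-2] — same dimensions ✓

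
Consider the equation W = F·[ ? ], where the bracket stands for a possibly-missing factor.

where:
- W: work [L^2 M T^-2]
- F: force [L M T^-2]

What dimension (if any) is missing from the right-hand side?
[L] — length (e.g. a distance d)

W has dimensions [L^2 M T^-2]; F has dimensions [L M T^-2].
The bracketed factor must supply [L^2 M T^-2] / [L M T^-2] = [L].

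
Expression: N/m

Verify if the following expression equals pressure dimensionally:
No

The expression N/m has dimensions [M T^-2], but pressure has dimensions [L^-1 M T^-2].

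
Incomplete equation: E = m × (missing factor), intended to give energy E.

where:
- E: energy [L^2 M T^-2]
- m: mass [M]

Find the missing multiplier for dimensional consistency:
v² (velocity squared), dimensions [L^2 T^-2]

E has dimensions [L^2 M T^-2] and m has dimensions [M].
The missing factor must have dimensions [L^2 M T^-2] / [M] = [L^2 T^-2], i.e. velocity squared (v²).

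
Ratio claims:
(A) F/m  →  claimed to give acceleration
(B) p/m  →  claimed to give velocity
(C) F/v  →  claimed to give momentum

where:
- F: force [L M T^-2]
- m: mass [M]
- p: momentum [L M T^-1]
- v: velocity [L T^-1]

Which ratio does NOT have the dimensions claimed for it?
(C) F/v does not give momentum

(A) F/m: [L T^-2] = acceleration [L T^-2] ✓
(B) p/m: [L T^-1] = velocity [L T^-1] ✓
(C) F/v: [M T^-1] ≠ momentum [L M T^-1] ✗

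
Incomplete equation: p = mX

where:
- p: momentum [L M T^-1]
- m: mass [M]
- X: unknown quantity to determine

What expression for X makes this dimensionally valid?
X = v (velocity), dimensions [L T^-1]

p has dimensions [L M T^-1]; the rest of the RHS (m) has dimensions [M].
So X must have dimensions [L T^-1] — X = v (velocity).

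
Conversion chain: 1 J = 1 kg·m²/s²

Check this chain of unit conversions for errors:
The chain is correct (no errors).

Correct: Joule is defined as kg·m²/s²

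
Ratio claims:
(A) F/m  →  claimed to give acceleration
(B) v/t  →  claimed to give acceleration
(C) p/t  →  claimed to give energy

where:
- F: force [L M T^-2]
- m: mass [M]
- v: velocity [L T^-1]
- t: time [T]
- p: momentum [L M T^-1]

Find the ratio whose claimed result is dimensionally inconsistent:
(C) p/t does not give energy

(A) F/m: [L T^-2] = acceleration [L T^-2] ✓
(B) v/t: [L T^-2] = acceleration [L T^-2] ✓
(C) p/t: [L M T^-2] ≠ energy [L^2 M T^-2] ✗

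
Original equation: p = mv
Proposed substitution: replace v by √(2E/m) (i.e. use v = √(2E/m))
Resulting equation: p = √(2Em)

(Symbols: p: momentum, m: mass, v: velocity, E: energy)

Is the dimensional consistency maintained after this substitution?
Yes

[v] = [L T^-1] and [√(2E/m)] = [L T^-1]. These match, so the substitution replaces a quantity by one of the same dimensions and the result p = √(2Em) has LHS [L M T^-1] vs RHS [L M T^-1] — still consistent.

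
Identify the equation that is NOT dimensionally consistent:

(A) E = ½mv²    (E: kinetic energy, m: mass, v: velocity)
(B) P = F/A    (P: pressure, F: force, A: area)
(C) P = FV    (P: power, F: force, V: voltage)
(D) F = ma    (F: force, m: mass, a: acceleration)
(C) P = FV

The equation (C) P = FV is dimensionally incorrect.

LHS (P): [L^2 M T^-3]
RHS (FV): [I^-1 L^3 M^2 T^-5] ✗

The dimensions do not match. The other three equations balance.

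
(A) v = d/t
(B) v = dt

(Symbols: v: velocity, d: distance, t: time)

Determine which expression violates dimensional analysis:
(B)

(A) v = d/t: LHS [L T^-1], RHS [L T^-1] ✓
(B) v = dt: LHS [L T^-1], RHS [L T] ✗

Expression (B) v = dt is dimensionally incorrect.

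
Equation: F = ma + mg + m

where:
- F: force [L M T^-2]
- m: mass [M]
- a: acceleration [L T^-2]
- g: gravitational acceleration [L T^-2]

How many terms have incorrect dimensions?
1

LHS F: [L M T^-2]
- ma: [L M T^-2] ✓
- mg: [L M T^-2] ✓
- m: [M] ✗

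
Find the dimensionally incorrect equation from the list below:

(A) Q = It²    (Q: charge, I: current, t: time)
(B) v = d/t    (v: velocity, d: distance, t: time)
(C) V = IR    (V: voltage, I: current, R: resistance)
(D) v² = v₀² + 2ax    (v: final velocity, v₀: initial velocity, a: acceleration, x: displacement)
(A) Q = It²

The equation (A) Q = It² is dimensionally incorrect.

LHS (Q): [I T]
RHS (It²): [I T^2] ✗

The dimensions do not match. The other three equations balance.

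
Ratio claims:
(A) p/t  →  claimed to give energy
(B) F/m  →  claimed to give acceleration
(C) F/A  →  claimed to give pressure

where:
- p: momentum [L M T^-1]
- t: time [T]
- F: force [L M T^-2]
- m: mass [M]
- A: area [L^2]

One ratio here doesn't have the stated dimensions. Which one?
(A) p/t does not give energy

(A) p/t: [L M T^-2] ≠ energy [L^2 M T^-2] ✗
(B) F/m: [L T^-2] = acceleration [L T^-2] ✓
(C) F/A: [L^-1 M T^-2] = pressure [L^-1 M T^-2] ✓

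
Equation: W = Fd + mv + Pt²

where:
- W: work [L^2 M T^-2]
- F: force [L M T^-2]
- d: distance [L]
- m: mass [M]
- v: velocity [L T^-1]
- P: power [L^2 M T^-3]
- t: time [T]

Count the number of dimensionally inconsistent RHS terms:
2

LHS W: [L^2 M T^-2]
- Fd: [L^2 M T^-2] ✓
- mv: [L M T^-1] ✗
- Pt²: [L^2 M T^-1] ✗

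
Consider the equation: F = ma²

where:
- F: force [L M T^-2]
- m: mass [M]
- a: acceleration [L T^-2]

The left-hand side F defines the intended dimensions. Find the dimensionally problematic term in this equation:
The right-hand side term ma²

F has dimensions [L M T^-2], but ma² has dimensions [L^2 M T^-4], so the term ma² is dimensionally wrong for F.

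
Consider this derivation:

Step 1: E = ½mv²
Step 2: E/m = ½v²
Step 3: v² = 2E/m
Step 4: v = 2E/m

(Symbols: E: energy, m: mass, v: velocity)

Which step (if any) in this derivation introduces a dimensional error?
Step 4

Step 1: E = ½mv² → LHS [L^2 M T^-2], RHS [L^2 M T^-2] ✓
Step 2: E/m = ½v² → LHS [L^2 T^-2], RHS [L^2 T^-2] ✓
Step 3: v² = 2E/m → LHS [L^2 T^-2], RHS [L^2 T^-2] ✓
Step 4: v = 2E/m → LHS [L T^-1], RHS [L^2 T^-2] ✗

The first dimensional inconsistency appears in step 4: v = 2E/m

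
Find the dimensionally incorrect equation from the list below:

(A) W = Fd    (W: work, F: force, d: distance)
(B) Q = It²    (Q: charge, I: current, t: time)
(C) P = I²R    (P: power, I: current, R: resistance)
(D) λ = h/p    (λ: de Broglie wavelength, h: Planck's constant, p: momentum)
(B) Q = It²

The equation (B) Q = It² is dimensionally incorrect.

LHS (Q): [I T]
RHS (It²): [I T^2] ✗

The dimensions do not match. The other three equations balance.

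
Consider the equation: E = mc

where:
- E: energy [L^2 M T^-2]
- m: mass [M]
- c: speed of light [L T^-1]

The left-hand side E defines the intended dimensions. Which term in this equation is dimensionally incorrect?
The right-hand side term mc

E has dimensions [L^2 M T^-2], but mc has dimensions [L M T^-1], so the term mc is dimensionally wrong for E.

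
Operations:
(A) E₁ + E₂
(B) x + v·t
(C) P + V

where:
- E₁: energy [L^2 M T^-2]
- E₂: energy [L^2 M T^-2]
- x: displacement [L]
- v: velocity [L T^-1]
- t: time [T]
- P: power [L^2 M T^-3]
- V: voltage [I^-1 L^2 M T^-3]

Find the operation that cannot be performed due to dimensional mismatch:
(C) P + V

(A) E₁ + E₂: E₁ [L^2 M T^-2] and E₂ [L^2 M T^-2] — same dimensions ✓
(B) x + v·t: x [L] and v·t [L] — same dimensions ✓
(C) P + V: P [L^2 M T^-3] and V [I^-1 L^2 M T^-3] — different dimensions cannot be added/subtracted ✗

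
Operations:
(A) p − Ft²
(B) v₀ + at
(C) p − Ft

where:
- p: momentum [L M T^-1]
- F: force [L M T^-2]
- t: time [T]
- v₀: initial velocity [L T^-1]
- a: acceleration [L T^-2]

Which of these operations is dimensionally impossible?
(A) p − Ft²

(A) p − Ft²: p [L M T^-1] and Ft² [L M] — different dimensions cannot be added/subtracted ✗
(B) v₀ + at: v₀ [L T^-1] and at [L T^-1] — same dimensions ✓
(C) p − Ft: p [L M T^-1] and Ft [L M T^-1] — same dimensions ✓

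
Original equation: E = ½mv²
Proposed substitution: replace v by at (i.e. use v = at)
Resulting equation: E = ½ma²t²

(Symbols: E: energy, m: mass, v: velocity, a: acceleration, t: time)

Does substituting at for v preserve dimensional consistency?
Yes

[v] = [L T^-1] and [at] = [L T^-1]. These match, so the substitution replaces a quantity by one of the same dimensions and the result E = ½ma²t² has LHS [L^2 M T^-2] vs RHS [L^2 M T^-2] — still consistent.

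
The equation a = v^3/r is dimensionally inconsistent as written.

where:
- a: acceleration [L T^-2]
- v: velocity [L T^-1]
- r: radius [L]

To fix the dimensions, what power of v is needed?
The exponent of v should be 2: a = v^2/r

The LHS a has dimensions [L T^-2]; v has dimensions [L T^-1].
As written, the RHS v^3/r (exponent 3 on v) has dimensions [L^2 T^-3], which does not match.
With exponent 2, the RHS v^2/r has dimensions [L T^-2], matching the LHS.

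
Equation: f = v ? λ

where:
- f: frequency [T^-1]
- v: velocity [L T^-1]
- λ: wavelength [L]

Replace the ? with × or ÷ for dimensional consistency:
division (÷): f = v ÷ λ

f [T^-1]; v [L T^-1]; λ [L].
v × λ → [L^2 T^-1] ✗
v ÷ λ → [T^-1] ✓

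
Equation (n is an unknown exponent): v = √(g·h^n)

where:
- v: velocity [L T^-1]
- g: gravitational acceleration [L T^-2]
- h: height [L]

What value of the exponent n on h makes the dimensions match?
n = 1

v has dimensions [L T^-1]; h has dimensions [L].
With n = 1: √(g·h^1) has dimensions [L T^-1], matching the LHS ✓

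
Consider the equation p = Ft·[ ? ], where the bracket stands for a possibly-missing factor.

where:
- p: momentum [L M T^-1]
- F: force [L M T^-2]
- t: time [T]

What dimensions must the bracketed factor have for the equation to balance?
Nothing is missing — the bracketed factor must be dimensionless.

p has dimensions [L M T^-1] and Ft already has dimensions [L M T^-1], so p = Ft is dimensionally complete.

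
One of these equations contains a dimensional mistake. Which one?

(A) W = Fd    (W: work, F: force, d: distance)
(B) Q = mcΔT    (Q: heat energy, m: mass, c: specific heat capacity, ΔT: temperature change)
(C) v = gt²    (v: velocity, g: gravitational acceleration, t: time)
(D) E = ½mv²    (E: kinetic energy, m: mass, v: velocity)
(C) v = gt²

The equation (C) v = gt² is dimensionally incorrect.

LHS (v): [L T^-1]
RHS (gt²): [L] ✗

The dimensions do not match. The other three equations balance.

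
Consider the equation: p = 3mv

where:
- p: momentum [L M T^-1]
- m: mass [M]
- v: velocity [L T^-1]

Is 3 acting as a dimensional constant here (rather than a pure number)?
No

p has dimensions [L M T^-1] and mv already has dimensions [L M T^-1], so the equation balances without 3 contributing any dimensions. 3 is a pure (dimensionless) number; changing or removing it would not affect dimensional consistency.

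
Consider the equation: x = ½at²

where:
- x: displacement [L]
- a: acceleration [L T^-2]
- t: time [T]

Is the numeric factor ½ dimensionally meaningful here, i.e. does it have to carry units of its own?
No

x has dimensions [L] and at² already has dimensions [L], so the equation balances without ½ contributing any dimensions. ½ is a pure (dimensionless) number; changing or removing it would not affect dimensional consistency.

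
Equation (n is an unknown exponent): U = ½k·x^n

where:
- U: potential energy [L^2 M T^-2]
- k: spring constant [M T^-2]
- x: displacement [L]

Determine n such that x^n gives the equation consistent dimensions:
n = 2

U has dimensions [L^2 M T^-2]; x has dimensions [L].
The rest of the RHS has dimensions [M T^-2], so x^n must supply [L^2].
With n = 2: ½k·x^2 has dimensions [L^2 M T^-2], matching the LHS ✓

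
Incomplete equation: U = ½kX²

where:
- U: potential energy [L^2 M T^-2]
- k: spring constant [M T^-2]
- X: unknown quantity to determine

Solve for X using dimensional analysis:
X = x (displacement), dimensions [L]

U has dimensions [L^2 M T^-2]; the rest of the RHS (½k) has dimensions [M T^-2].
So X² must have dimensions [L^2], i.e. X has dimensions [L] — X = x (displacement).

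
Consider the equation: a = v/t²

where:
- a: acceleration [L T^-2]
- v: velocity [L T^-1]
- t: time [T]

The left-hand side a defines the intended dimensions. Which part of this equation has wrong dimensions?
The right-hand side term v/t²

a has dimensions [L T^-2], but v/t² has dimensions [L T^-3], so the term v/t² is dimensionally wrong for a.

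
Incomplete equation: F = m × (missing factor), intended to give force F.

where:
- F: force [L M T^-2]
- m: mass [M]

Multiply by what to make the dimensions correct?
a (acceleration), dimensions [L T^-2]

F has dimensions [L M T^-2] and m has dimensions [M].
The missing factor must have dimensions [L M T^-2] / [M] = [L T^-2], i.e. acceleration (a).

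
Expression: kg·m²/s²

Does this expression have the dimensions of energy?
Yes

The expression kg·m²/s² has dimensions [L^2 M T^-2], which is exactly energy [L^2 M T^-2].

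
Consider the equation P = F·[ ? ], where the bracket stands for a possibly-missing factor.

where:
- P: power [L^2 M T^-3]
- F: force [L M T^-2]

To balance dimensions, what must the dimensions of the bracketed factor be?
[L T^-1] — velocity (e.g. v)

P has dimensions [L^2 M T^-3]; F has dimensions [L M T^-2].
The bracketed factor must supply [L^2 M T^-3] / [L M T^-2] = [L T^-1].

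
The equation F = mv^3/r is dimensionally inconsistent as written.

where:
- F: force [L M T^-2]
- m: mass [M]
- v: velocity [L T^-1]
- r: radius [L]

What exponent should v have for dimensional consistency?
The exponent of v should be 2: F = mv^2/r

The LHS F has dimensions [L M T^-2]; v has dimensions [L T^-1].
As written, the RHS mv^3/r (exponent 3 on v) has dimensions [L^2 M T^-3], which does not match.
With exponent 2, the RHS mv^2/r has dimensions [L M T^-2], matching the LHS.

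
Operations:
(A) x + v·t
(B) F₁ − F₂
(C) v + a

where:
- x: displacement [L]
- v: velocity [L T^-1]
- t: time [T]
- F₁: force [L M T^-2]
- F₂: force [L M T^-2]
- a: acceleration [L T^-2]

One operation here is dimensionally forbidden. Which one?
(C) v + a

(A) x + v·t: x [L] and v·t [L] — same dimensions ✓
(B) F₁ − F₂: F₁ [L M T^-2] and F₂ [L M T^-2] — same dimensions ✓
(C) v + a: v [L T^-1] and a [L T^-2] — different dimensions cannot be added/subtracted ✗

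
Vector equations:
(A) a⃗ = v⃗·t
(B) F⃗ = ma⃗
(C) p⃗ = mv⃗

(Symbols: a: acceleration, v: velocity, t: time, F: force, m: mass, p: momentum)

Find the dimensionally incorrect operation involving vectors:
(A) a⃗ = v⃗·t

(A) a⃗ = v⃗·t: LHS [L T^-2], RHS [L] ✗ — acceleration is velocity per time; should be v⃗/t
(B) F⃗ = ma⃗: LHS [L M T^-2], RHS [L M T^-2] ✓ — Force and acceleration are vectors, mass is a scalar
(C) p⃗ = mv⃗: LHS [L M T^-1], RHS [L M T^-1] ✓ — mass (scalar) times velocity (vector)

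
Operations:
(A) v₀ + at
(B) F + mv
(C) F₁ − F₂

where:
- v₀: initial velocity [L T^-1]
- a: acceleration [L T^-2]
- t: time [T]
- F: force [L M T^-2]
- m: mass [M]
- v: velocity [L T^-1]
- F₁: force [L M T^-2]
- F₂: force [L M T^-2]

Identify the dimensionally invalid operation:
(B) F + mv

(A) v₀ + at: v₀ [L T^-1] and at [L T^-1] — same dimensions ✓
(B) F + mv: F [L M T^-2] and mv [L M T^-1] — different dimensions cannot be added/subtracted ✗
(C) F₁ − F₂: F₁ [L M T^-2] and F₂ [L M T^-2] — same dimensions ✓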